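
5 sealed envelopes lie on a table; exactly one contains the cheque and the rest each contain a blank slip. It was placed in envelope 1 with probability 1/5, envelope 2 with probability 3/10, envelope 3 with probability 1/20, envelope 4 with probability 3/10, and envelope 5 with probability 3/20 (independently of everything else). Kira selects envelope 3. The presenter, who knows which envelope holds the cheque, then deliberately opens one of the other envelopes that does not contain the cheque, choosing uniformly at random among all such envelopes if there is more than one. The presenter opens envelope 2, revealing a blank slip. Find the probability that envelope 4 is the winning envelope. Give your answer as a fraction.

24/55

Condition on the true location of the cheque.
If it is in envelope 1 (prior 1/5): the presenter has 3 equally likely choices, so probability 1/3; weight (1/5)·(1/3) = 1/15.
If it is in envelope 2 (prior 3/10): the presenter opened envelope 2, so this case is ruled out; weight (3/10)·0 = 0.
If it is in envelope 3 (prior 1/20): the presenter has 4 equally likely choices, so probability 1/4; weight (1/20)·(1/4) = 1/80.
If it is in envelope 4 (prior 3/10): the presenter has 3 equally likely choices, so probability 1/3; weight (3/10)·(1/3) = 1/10.
If it is in envelope 5 (prior 3/20): the presenter has 3 equally likely choices, so probability 1/3; weight (3/20)·(1/3) = 1/20.
The weights sum to 11/48.
So P(the cheque in envelope 4 | the presenter opened envelope 2) = (1/10) / (11/48) = 24/55.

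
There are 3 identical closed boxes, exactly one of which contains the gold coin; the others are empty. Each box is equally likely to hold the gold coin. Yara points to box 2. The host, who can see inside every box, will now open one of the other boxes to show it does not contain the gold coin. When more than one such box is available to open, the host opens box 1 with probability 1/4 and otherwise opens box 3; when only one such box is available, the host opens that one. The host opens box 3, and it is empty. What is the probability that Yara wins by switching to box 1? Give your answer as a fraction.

4/7

Condition on the true location of the gold coin.
If it is in box 1 (prior 1/3): only box 3 is available, probability 1; weight (1/3)·1 = 1/3.
If it is in box 2 (prior 1/3): box 1 is available but not opened, probability 3/4; weight (1/3)·(3/4) = 1/4.
If it is in box 3 (prior 1/3): the host opened box 3, so this case is ruled out; weight (1/3)·0 = 0.
The weights sum to 7/12.
So P(the gold coin in box 1 | the host opened box 3) = (1/3) / (7/12) = 4/7.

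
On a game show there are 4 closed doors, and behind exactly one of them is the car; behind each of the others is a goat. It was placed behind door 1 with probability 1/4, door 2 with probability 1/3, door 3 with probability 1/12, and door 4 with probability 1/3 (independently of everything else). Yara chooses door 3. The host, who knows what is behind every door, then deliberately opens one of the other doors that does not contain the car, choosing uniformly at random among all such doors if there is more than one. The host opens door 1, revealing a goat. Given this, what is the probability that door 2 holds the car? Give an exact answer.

Condition on the true location of the car.
If it is behind door 1 (prior 1/4): the host opened door 1, so this case is ruled out; weight (1/4)·0 = 0.
If it is behind either of doors 2 and 4 (prior 1/3 each): the host has 2 equally likely choices, so probability 1/2; weight (1/3)·(1/2) = 1/6 each.
If it is behind door 3 (prior 1/12): the host has 3 equally likely choices, so probability 1/3; weight (1/12)·(1/3) = 1/36.
The weights sum to 13/36.
So P(the car behind door 2 | the host opened door 1) = (1/6) / (13/36) = 6/13.

6/13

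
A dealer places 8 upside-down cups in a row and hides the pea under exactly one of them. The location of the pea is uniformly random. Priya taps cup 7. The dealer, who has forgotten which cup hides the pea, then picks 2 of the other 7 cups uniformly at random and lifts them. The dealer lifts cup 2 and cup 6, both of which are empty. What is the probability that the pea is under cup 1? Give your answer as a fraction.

1/6

Consider each possible location of the pea in turn.
If it is under any of cups 1, 3, 4, 5, 7, and 8 (prior 1/8 each): the dealer picks exactly this set with probability 1/21 regardless, and none is the prize; weight (1/8)·(1/21) = 1/168 each.
If it is under either of cups 2 and 6 (prior 1/8 each): that cup was opened and seen not to hold the prize — ruled out; weight (1/8)·0 = 0 each.
The weights sum to 1/28.
So P(the pea under cup 1 | the dealer opened cup 2 and cup 6) = (1/168) / (1/28) = 1/6.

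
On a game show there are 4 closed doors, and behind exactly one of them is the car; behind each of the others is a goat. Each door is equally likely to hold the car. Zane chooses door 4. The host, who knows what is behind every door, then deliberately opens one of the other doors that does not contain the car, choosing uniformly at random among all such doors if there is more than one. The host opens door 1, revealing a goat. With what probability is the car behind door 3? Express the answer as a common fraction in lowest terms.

Consider each possible location of the car in turn.
If it is behind door 1 (prior 1/4): the host opened door 1, so this case is ruled out; weight (1/4)·0 = 0.
If it is behind either of doors 2 and 3 (prior 1/4 each): the host has 2 equally likely choices, so probability 1/2; weight (1/4)·(1/2) = 1/8 each.
If it is behind door 4 (prior 1/4): the host has 3 equally likely choices, so probability 1/3; weight (1/4)·(1/3) = 1/12.
The weights sum to 1/3.
So P(the car behind door 3 | the host opened door 1) = (1/8) / (1/3) = 3/8.

3/8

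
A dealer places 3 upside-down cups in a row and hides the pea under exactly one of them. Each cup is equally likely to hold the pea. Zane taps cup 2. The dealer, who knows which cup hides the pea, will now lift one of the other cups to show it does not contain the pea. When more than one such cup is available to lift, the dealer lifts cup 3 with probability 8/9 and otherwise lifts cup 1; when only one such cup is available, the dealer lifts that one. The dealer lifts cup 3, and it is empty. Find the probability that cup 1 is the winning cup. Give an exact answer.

9/17

Consider each possible location of the pea in turn.
If it is under cup 1 (prior 1/3): only cup 3 is available, probability 1; weight (1/3)·1 = 1/3.
If it is under cup 2 (prior 1/3): cup 3 is available, opened with probability 8/9; weight (1/3)·(8/9) = 8/27.
If it is under cup 3 (prior 1/3): the dealer opened cup 3, so this case is ruled out; weight (1/3)·0 = 0.
The weights sum to 17/27.
So P(the pea under cup 1 | the dealer opened cup 3) = (1/3) / (17/27) = 9/17.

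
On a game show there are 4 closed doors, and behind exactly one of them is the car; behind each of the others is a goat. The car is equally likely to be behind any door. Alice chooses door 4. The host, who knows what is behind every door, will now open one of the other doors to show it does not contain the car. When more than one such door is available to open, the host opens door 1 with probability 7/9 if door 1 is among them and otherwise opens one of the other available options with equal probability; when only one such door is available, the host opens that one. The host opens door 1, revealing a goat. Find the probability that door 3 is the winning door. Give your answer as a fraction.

1/3

Apply Bayes' rule, conditioning on where the car actually is.
If it is behind door 1 (prior 1/4): the host opened door 1, so this case is ruled out; weight (1/4)·0 = 0.
If it is behind any of doors 2, 3, and 4 (prior 1/4 each): door 1 is available, opened with probability 7/9; weight (1/4)·(7/9) = 7/36 each.
The weights sum to 7/12.
So P(the car behind door 3 | the host opened door 1) = (7/36) / (7/12) = 1/3.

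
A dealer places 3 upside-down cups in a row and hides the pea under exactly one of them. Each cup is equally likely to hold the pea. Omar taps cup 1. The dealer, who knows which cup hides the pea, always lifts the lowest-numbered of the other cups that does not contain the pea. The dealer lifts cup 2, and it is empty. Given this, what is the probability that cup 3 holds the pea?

1/2

Condition on the true location of the pea.
If it is under either of cups 1 and 3 (prior 1/3 each): cup 2 is the lowest-numbered option available, probability 1; weight (1/3)·1 = 1/3 each.
If it is under cup 2 (prior 1/3): the dealer opened cup 2, so this case is ruled out; weight (1/3)·0 = 0.
The weights sum to 2/3.
So P(the pea under cup 3 | the dealer opened cup 2) = (1/3) / (2/3) = 1/2.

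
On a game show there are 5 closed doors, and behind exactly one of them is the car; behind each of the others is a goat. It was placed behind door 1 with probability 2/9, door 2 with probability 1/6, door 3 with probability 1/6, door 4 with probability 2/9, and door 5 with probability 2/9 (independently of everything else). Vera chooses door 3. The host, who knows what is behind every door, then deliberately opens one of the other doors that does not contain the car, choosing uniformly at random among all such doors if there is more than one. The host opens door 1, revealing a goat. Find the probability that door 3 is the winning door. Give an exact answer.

9/53

Consider each possible location of the car in turn.
If it is behind door 1 (prior 2/9): the host opened door 1, so this case is ruled out; weight (2/9)·0 = 0.
If it is behind door 2 (prior 1/6): the host has 3 equally likely choices, so probability 1/3; weight (1/6)·(1/3) = 1/18.
If it is behind door 3 (prior 1/6): the host has 4 equally likely choices, so probability 1/4; weight (1/6)·(1/4) = 1/24.
If it is behind either of doors 4 and 5 (prior 2/9 each): the host has 3 equally likely choices, so probability 1/3; weight (2/9)·(1/3) = 2/27 each.
The weights sum to 53/216.
So P(the car behind door 3 | the host opened door 1) = (1/24) / (53/216) = 9/53.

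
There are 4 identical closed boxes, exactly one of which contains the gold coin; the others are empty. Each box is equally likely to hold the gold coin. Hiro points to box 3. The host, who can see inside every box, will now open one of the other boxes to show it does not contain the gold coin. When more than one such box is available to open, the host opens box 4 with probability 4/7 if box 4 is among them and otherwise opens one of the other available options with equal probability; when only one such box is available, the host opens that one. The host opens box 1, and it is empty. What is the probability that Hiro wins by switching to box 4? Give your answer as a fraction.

7/16

Apply Bayes' rule, conditioning on where the gold coin actually is.
If it is in box 1 (prior 1/4): the host opened box 1, so this case is ruled out; weight (1/4)·0 = 0.
If it is in box 2 (prior 1/4): box 4 is available but not opened, probability 3/7; weight (1/4)·(3/7) = 3/28.
If it is in box 3 (prior 1/4): box 4 is available but not opened; box 1 gets probability (1 − 4/7)/2 = 3/14; weight (1/4)·(3/14) = 3/56.
If it is in box 4 (prior 1/4): box 4 holds the prize so is unavailable; the host chooses uniformly among the 2 others, probability 1/2; weight (1/4)·(1/2) = 1/8.
The weights sum to 2/7.
So P(the gold coin in box 4 | the host opened box 1) = (1/8) / (2/7) = 7/16.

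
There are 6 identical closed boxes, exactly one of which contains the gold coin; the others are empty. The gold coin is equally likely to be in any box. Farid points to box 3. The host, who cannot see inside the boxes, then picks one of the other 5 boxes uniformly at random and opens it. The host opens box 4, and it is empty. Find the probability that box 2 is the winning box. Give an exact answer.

Condition on the true location of the gold coin.
If it is in any of boxes 1, 2, 3, 5, and 6 (prior 1/6 each): the host picks box 4 with probability 1/5 regardless, and it is not the prize; weight (1/6)·(1/5) = 1/30 each.
If it is in box 4 (prior 1/6): the host opened box 4, so this case is ruled out; weight (1/6)·0 = 0.
The weights sum to 1/6.
So P(the gold coin in box 2 | the host opened box 4) = (1/30) / (1/6) = 1/5.

1/5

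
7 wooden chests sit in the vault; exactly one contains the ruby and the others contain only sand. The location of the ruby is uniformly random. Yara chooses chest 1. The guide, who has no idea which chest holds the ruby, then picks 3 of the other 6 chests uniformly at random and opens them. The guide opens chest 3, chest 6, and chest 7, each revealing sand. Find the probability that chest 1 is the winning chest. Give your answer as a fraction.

Because the guide chose which chests to open without knowing where the ruby is, the choice is independent of the prize location. Learning that none of the 3 opened chests holds the ruby simply rules out those 3 locations and leaves the remaining 4 chests still equally likely by symmetry.
So P(the ruby in chest 1) = 1/4.

1/4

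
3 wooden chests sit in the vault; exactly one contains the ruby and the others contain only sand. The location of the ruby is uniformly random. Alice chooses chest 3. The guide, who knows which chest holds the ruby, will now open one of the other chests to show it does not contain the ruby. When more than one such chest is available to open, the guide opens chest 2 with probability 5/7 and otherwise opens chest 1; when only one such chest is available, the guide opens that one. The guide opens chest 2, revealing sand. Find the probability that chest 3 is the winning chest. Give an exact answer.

5/12

Condition on the true location of the ruby.
If it is in chest 1 (prior 1/3): only chest 2 is available, probability 1; weight (1/3)·1 = 1/3.
If it is in chest 2 (prior 1/3): the guide opened chest 2, so this case is ruled out; weight (1/3)·0 = 0.
If it is in chest 3 (prior 1/3): chest 2 is available, opened with probability 5/7; weight (1/3)·(5/7) = 5/21.
The weights sum to 4/7.
So P(the ruby in chest 3 | the guide opened chest 2) = (5/21) / (4/7) = 5/12.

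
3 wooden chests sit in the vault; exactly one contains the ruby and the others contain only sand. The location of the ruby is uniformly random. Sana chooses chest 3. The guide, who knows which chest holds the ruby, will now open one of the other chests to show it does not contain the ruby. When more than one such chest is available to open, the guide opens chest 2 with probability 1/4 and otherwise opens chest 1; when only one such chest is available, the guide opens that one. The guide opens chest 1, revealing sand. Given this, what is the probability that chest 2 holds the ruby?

4/7

Consider each possible location of the ruby in turn.
If it is in chest 1 (prior 1/3): the guide opened chest 1, so this case is ruled out; weight (1/3)·0 = 0.
If it is in chest 2 (prior 1/3): only chest 1 is available, probability 1; weight (1/3)·1 = 1/3.
If it is in chest 3 (prior 1/3): chest 2 is available but not opened, probability 3/4; weight (1/3)·(3/4) = 1/4.
The weights sum to 7/12.
So P(the ruby in chest 2 | the guide opened chest 1) = (1/3) / (7/12) = 4/7.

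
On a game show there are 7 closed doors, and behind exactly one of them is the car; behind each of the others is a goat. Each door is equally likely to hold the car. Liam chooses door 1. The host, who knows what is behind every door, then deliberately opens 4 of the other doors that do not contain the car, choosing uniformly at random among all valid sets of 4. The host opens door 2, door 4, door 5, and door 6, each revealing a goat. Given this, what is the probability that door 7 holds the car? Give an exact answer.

Consider each possible location of the car in turn.
If it is behind door 1 (prior 1/7): the host has 15 equally likely choices, so probability 1/15; weight (1/7)·(1/15) = 1/105.
If it is behind any of doors 2, 4, 5, and 6 (prior 1/7 each): that door was opened and seen not to hold the prize — ruled out; weight (1/7)·0 = 0 each.
If it is behind either of doors 3 and 7 (prior 1/7 each): the host has 5 equally likely choices, so probability 1/5; weight (1/7)·(1/5) = 1/35 each.
The weights sum to 1/15.
So P(the car behind door 7 | the host opened door 2, door 4, door 5, and door 6) = (1/35) / (1/15) = 3/7.

3/7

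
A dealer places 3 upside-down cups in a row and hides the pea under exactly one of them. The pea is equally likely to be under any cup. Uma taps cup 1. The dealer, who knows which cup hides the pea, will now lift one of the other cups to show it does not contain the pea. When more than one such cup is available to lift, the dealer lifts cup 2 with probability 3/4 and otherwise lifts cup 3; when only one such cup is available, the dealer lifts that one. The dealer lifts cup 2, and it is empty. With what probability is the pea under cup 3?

4/7

Apply Bayes' rule, conditioning on where the pea actually is.
If it is under cup 1 (prior 1/3): cup 2 is available, opened with probability 3/4; weight (1/3)·(3/4) = 1/4.
If it is under cup 2 (prior 1/3): the dealer opened cup 2, so this case is ruled out; weight (1/3)·0 = 0.
If it is under cup 3 (prior 1/3): only cup 2 is available, probability 1; weight (1/3)·1 = 1/3.
The weights sum to 7/12.
So P(the pea under cup 3 | the dealer opened cup 2) = (1/3) / (7/12) = 4/7.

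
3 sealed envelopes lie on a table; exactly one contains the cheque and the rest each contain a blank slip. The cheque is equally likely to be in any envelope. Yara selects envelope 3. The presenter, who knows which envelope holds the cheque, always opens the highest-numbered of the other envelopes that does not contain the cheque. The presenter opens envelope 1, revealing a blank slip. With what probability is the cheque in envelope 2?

1

Condition on the true location of the cheque.
If it is in envelope 1 (prior 1/3): the presenter opened envelope 1, so this case is ruled out; weight (1/3)·0 = 0.
If it is in envelope 2 (prior 1/3): envelope 1 is the highest-numbered option available, probability 1; weight (1/3)·1 = 1/3.
If it is in envelope 3 (prior 1/3): the presenter would have opened envelope 2 instead, probability 0; weight (1/3)·0 = 0.
The weights sum to 1/3.
So P(the cheque in envelope 2 | the presenter opened envelope 1) = (1/3) / (1/3) = 1.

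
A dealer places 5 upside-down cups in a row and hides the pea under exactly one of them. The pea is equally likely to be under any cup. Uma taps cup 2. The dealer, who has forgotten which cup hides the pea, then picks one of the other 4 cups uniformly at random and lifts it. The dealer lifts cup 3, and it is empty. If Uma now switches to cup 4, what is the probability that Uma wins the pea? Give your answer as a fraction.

Because the dealer chose which cup to lift without knowing where the pea is, the choice is independent of the prize location. Learning that cup 3 does not hold the pea simply rules out that one location and leaves the remaining 4 cups still equally likely by symmetry.
So P(the pea under cup 4) = 1/4.

1/4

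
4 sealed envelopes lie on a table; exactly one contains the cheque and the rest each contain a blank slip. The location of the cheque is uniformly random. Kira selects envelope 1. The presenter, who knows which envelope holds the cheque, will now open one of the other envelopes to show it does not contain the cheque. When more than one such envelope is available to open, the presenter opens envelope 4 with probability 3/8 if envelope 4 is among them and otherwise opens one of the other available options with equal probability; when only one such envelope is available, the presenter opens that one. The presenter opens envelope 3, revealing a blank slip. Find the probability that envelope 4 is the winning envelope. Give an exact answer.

8/23

Consider each possible location of the cheque in turn.
If it is in envelope 1 (prior 1/4): envelope 4 is available but not opened; envelope 3 gets probability (1 − 3/8)/2 = 5/16; weight (1/4)·(5/16) = 5/64.
If it is in envelope 2 (prior 1/4): envelope 4 is available but not opened, probability 5/8; weight (1/4)·(5/8) = 5/32.
If it is in envelope 3 (prior 1/4): the presenter opened envelope 3, so this case is ruled out; weight (1/4)·0 = 0.
If it is in envelope 4 (prior 1/4): envelope 4 holds the prize so is unavailable; the presenter chooses uniformly among the 2 others, probability 1/2; weight (1/4)·(1/2) = 1/8.
The weights sum to 23/64.
So P(the cheque in envelope 4 | the presenter opened envelope 3) = (1/8) / (23/64) = 8/23.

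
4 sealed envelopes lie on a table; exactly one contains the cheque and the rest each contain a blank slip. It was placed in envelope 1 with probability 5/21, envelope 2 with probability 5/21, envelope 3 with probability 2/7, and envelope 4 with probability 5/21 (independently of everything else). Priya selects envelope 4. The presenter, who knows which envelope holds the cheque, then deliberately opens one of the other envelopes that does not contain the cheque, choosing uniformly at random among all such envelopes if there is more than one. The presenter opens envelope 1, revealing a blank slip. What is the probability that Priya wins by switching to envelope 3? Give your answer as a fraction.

Consider each possible location of the cheque in turn.
If it is in envelope 1 (prior 5/21): the presenter opened envelope 1, so this case is ruled out; weight (5/21)·0 = 0.
If it is in envelope 2 (prior 5/21): the presenter has 2 equally likely choices, so probability 1/2; weight (5/21)·(1/2) = 5/42.
If it is in envelope 3 (prior 2/7): the presenter has 2 equally likely choices, so probability 1/2; weight (2/7)·(1/2) = 1/7.
If it is in envelope 4 (prior 5/21): the presenter has 3 equally likely choices, so probability 1/3; weight (5/21)·(1/3) = 5/63.
The weights sum to 43/126.
So P(the cheque in envelope 3 | the presenter opened envelope 1) = (1/7) / (43/126) = 18/43.

18/43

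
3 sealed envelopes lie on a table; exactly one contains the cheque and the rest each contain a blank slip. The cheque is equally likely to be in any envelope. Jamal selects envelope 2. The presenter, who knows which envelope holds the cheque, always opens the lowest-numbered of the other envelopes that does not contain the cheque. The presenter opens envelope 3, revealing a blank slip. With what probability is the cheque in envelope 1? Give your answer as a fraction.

Condition on the true location of the cheque.
If it is in envelope 1 (prior 1/3): envelope 3 is the lowest-numbered option available, probability 1; weight (1/3)·1 = 1/3.
If it is in envelope 2 (prior 1/3): the presenter would have opened envelope 1 instead, probability 0; weight (1/3)·0 = 0.
If it is in envelope 3 (prior 1/3): the presenter opened envelope 3, so this case is ruled out; weight (1/3)·0 = 0.
The weights sum to 1/3.
So P(the cheque in envelope 1 | the presenter opened envelope 3) = (1/3) / (1/3) = 1.

1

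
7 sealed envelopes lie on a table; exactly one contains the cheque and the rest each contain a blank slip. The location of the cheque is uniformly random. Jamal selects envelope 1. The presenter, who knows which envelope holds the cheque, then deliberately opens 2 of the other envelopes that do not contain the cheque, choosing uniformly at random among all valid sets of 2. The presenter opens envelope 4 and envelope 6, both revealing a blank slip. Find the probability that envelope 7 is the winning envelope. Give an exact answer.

Condition on the true location of the cheque.
If it is in envelope 1 (prior 1/7): the presenter has 15 equally likely choices, so probability 1/15; weight (1/7)·(1/15) = 1/105.
If it is in any of envelopes 2, 3, 5, and 7 (prior 1/7 each): the presenter has 10 equally likely choices, so probability 1/10; weight (1/7)·(1/10) = 1/70 each.
If it is in either of envelopes 4 and 6 (prior 1/7 each): that envelope was opened and seen not to hold the prize — ruled out; weight (1/7)·0 = 0 each.
The weights sum to 1/15.
So P(the cheque in envelope 7 | the presenter opened envelope 4 and envelope 6) = (1/70) / (1/15) = 3/14.

3/14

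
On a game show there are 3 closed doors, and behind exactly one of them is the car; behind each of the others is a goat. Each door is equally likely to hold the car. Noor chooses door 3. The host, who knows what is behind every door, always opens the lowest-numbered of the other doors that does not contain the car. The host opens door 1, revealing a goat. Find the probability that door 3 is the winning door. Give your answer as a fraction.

1/2

Consider each possible location of the car in turn.
If it is behind door 1 (prior 1/3): the host opened door 1, so this case is ruled out; weight (1/3)·0 = 0.
If it is behind either of doors 2 and 3 (prior 1/3 each): door 1 is the lowest-numbered option available, probability 1; weight (1/3)·1 = 1/3 each.
The weights sum to 2/3.
So P(the car behind door 3 | the host opened door 1) = (1/3) / (2/3) = 1/2.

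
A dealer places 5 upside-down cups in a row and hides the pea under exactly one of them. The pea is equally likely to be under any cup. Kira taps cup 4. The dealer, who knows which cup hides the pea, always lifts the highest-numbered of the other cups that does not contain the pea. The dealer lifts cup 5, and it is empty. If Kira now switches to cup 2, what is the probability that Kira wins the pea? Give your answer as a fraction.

1/4

Condition on the true location of the pea.
If it is under any of cups 1, 2, 3, and 4 (prior 1/5 each): cup 5 is the highest-numbered option available, probability 1; weight (1/5)·1 = 1/5 each.
If it is under cup 5 (prior 1/5): the dealer opened cup 5, so this case is ruled out; weight (1/5)·0 = 0.
The weights sum to 4/5.
So P(the pea under cup 2 | the dealer opened cup 5) = (1/5) / (4/5) = 1/4.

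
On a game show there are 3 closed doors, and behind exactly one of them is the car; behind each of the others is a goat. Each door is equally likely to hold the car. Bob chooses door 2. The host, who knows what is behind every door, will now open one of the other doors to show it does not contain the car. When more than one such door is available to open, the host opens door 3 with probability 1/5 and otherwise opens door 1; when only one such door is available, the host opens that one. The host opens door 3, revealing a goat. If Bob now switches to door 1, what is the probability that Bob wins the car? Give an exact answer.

5/6

Consider each possible location of the car in turn.
If it is behind door 1 (prior 1/3): only door 3 is available, probability 1; weight (1/3)·1 = 1/3.
If it is behind door 2 (prior 1/3): door 3 is available, opened with probability 1/5; weight (1/3)·(1/5) = 1/15.
If it is behind door 3 (prior 1/3): the host opened door 3, so this case is ruled out; weight (1/3)·0 = 0.
The weights sum to 2/5.
So P(the car behind door 1 | the host opened door 3) = (1/3) / (2/5) = 5/6.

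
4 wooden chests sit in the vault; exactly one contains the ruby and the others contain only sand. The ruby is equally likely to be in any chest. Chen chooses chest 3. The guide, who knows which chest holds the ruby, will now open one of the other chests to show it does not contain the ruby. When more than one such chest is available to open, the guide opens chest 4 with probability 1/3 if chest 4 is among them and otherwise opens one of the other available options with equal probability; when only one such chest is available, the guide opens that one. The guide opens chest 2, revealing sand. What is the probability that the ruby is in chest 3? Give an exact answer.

2/9

Condition on the true location of the ruby.
If it is in chest 1 (prior 1/4): chest 4 is available but not opened, probability 2/3; weight (1/4)·(2/3) = 1/6.
If it is in chest 2 (prior 1/4): the guide opened chest 2, so this case is ruled out; weight (1/4)·0 = 0.
If it is in chest 3 (prior 1/4): chest 4 is available but not opened; chest 2 gets probability (1 − 1/3)/2 = 1/3; weight (1/4)·(1/3) = 1/12.
If it is in chest 4 (prior 1/4): chest 4 holds the prize so is unavailable; the guide chooses uniformly among the 2 others, probability 1/2; weight (1/4)·(1/2) = 1/8.
The weights sum to 3/8.
So P(the ruby in chest 3 | the guide opened chest 2) = (1/12) / (3/8) = 2/9.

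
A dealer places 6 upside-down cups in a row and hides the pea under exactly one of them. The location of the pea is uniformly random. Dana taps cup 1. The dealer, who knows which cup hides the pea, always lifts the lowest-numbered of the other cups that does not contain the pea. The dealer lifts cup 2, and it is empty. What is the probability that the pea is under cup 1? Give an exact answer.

1/5

Condition on the true location of the pea.
If it is under any of cups 1, 3, 4, 5, and 6 (prior 1/6 each): cup 2 is the lowest-numbered option available, probability 1; weight (1/6)·1 = 1/6 each.
If it is under cup 2 (prior 1/6): the dealer opened cup 2, so this case is ruled out; weight (1/6)·0 = 0.
The weights sum to 5/6.
So P(the pea under cup 1 | the dealer opened cup 2) = (1/6) / (5/6) = 1/5.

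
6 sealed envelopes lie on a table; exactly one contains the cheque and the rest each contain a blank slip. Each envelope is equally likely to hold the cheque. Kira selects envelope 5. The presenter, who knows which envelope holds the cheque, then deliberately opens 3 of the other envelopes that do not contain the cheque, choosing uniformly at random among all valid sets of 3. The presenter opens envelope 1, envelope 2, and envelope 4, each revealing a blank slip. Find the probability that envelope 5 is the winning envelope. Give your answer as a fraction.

1/6

Consider each possible location of the cheque in turn.
If it is in any of envelopes 1, 2, and 4 (prior 1/6 each): that envelope was opened and seen not to hold the prize — ruled out; weight (1/6)·0 = 0 each.
If it is in either of envelopes 3 and 6 (prior 1/6 each): the presenter has 4 equally likely choices, so probability 1/4; weight (1/6)·(1/4) = 1/24 each.
If it is in envelope 5 (prior 1/6): the presenter has 10 equally likely choices, so probability 1/10; weight (1/6)·(1/10) = 1/60.
The weights sum to 1/10.
So P(the cheque in envelope 5 | the presenter opened envelope 1, envelope 2, and envelope 4) = (1/60) / (1/10) = 1/6.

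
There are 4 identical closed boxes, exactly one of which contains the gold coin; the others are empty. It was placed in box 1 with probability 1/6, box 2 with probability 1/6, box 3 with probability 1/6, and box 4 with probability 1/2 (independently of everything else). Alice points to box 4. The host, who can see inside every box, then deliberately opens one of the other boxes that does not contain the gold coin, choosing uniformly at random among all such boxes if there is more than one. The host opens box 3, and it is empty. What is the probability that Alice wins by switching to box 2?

1/4

Condition on the true location of the gold coin.
If it is in either of boxes 1 and 2 (prior 1/6 each): the host has 2 equally likely choices, so probability 1/2; weight (1/6)·(1/2) = 1/12 each.
If it is in box 3 (prior 1/6): the host opened box 3, so this case is ruled out; weight (1/6)·0 = 0.
If it is in box 4 (prior 1/2): the host has 3 equally likely choices, so probability 1/3; weight (1/2)·(1/3) = 1/6.
The weights sum to 1/3.
So P(the gold coin in box 2 | the host opened box 3) = (1/12) / (1/3) = 1/4.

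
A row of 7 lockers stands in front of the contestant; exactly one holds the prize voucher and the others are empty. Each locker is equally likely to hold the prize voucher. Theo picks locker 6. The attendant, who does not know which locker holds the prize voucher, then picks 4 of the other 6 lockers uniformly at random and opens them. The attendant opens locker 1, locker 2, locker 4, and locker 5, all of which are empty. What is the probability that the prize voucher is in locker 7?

1/3

Consider each possible location of the prize voucher in turn.
If it is in any of lockers 1, 2, 4, and 5 (prior 1/7 each): that locker was opened and seen not to hold the prize — ruled out; weight (1/7)·0 = 0 each.
If it is in any of lockers 3, 6, and 7 (prior 1/7 each): the attendant picks exactly this set with probability 1/15 regardless, and none is the prize; weight (1/7)·(1/15) = 1/105 each.
The weights sum to 1/35.
So P(the prize voucher in locker 7 | the attendant opened locker 1, locker 2, locker 4, and locker 5) = (1/105) / (1/35) = 1/3.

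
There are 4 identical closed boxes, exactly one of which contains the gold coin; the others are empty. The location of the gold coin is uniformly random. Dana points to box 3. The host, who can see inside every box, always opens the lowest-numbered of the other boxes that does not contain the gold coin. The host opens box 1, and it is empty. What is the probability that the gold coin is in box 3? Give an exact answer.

Consider each possible location of the gold coin in turn.
If it is in box 1 (prior 1/4): the host opened box 1, so this case is ruled out; weight (1/4)·0 = 0.
If it is in any of boxes 2, 3, and 4 (prior 1/4 each): box 1 is the lowest-numbered option available, probability 1; weight (1/4)·1 = 1/4 each.
The weights sum to 3/4.
So P(the gold coin in box 3 | the host opened box 1) = (1/4) / (3/4) = 1/3.

1/3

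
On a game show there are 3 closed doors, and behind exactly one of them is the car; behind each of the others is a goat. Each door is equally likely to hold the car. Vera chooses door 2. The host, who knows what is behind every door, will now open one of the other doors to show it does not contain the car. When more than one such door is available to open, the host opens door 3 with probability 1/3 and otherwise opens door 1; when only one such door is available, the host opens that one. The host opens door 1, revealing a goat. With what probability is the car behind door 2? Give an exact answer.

2/5

Apply Bayes' rule, conditioning on where the car actually is.
If it is behind door 1 (prior 1/3): the host opened door 1, so this case is ruled out; weight (1/3)·0 = 0.
If it is behind door 2 (prior 1/3): door 3 is available but not opened, probability 2/3; weight (1/3)·(2/3) = 2/9.
If it is behind door 3 (prior 1/3): only door 1 is available, probability 1; weight (1/3)·1 = 1/3.
The weights sum to 5/9.
So P(the car behind door 2 | the host opened door 1) = (2/9) / (5/9) = 2/5.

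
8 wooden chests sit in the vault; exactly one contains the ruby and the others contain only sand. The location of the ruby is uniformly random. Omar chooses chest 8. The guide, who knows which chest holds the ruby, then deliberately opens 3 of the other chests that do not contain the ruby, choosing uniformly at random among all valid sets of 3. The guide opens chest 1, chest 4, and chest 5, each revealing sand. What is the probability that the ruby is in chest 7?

Apply Bayes' rule, conditioning on where the ruby actually is.
If it is in any of chests 1, 4, and 5 (prior 1/8 each): that chest was opened and seen not to hold the prize — ruled out; weight (1/8)·0 = 0 each.
If it is in any of chests 2, 3, 6, and 7 (prior 1/8 each): the guide has 20 equally likely choices, so probability 1/20; weight (1/8)·(1/20) = 1/160 each.
If it is in chest 8 (prior 1/8): the guide has 35 equally likely choices, so probability 1/35; weight (1/8)·(1/35) = 1/280.
The weights sum to 1/35.
So P(the ruby in chest 7 | the guide opened chest 1, chest 4, and chest 5) = (1/160) / (1/35) = 7/32.

7/32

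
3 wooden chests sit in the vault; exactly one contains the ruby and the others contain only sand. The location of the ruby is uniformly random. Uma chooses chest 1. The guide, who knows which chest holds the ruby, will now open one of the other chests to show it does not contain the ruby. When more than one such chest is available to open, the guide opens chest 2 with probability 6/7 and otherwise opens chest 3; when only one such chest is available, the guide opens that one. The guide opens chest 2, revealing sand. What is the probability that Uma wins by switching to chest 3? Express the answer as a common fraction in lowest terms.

Consider each possible location of the ruby in turn.
If it is in chest 1 (prior 1/3): chest 2 is available, opened with probability 6/7; weight (1/3)·(6/7) = 2/7.
If it is in chest 2 (prior 1/3): the guide opened chest 2, so this case is ruled out; weight (1/3)·0 = 0.
If it is in chest 3 (prior 1/3): only chest 2 is available, probability 1; weight (1/3)·1 = 1/3.
The weights sum to 13/21.
So P(the ruby in chest 3 | the guide opened chest 2) = (1/3) / (13/21) = 7/13.

7/13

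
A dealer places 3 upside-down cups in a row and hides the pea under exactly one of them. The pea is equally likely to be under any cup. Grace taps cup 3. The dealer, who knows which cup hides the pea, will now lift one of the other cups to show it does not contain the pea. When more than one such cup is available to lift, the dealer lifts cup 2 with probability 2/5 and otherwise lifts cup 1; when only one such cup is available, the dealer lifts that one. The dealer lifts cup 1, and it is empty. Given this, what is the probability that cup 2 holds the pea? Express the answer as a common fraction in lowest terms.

Consider each possible location of the pea in turn.
If it is under cup 1 (prior 1/3): the dealer opened cup 1, so this case is ruled out; weight (1/3)·0 = 0.
If it is under cup 2 (prior 1/3): only cup 1 is available, probability 1; weight (1/3)·1 = 1/3.
If it is under cup 3 (prior 1/3): cup 2 is available but not opened, probability 3/5; weight (1/3)·(3/5) = 1/5.
The weights sum to 8/15.
So P(the pea under cup 2 | the dealer opened cup 1) = (1/3) / (8/15) = 5/8.

5/8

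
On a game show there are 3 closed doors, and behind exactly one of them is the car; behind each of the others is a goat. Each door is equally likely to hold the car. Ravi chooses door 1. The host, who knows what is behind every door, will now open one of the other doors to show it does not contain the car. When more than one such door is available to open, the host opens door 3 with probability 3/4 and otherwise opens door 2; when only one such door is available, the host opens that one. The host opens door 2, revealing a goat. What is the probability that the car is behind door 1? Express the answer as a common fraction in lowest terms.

1/5

Condition on the true location of the car.
If it is behind door 1 (prior 1/3): door 3 is available but not opened, probability 1/4; weight (1/3)·(1/4) = 1/12.
If it is behind door 2 (prior 1/3): the host opened door 2, so this case is ruled out; weight (1/3)·0 = 0.
If it is behind door 3 (prior 1/3): only door 2 is available, probability 1; weight (1/3)·1 = 1/3.
The weights sum to 5/12.
So P(the car behind door 1 | the host opened door 2) = (1/12) / (5/12) = 1/5.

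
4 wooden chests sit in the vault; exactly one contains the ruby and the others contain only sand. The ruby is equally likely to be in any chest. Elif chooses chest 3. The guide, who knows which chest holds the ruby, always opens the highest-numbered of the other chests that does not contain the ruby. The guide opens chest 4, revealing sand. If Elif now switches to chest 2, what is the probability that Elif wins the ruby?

Condition on the true location of the ruby.
If it is in any of chests 1, 2, and 3 (prior 1/4 each): chest 4 is the highest-numbered option available, probability 1; weight (1/4)·1 = 1/4 each.
If it is in chest 4 (prior 1/4): the guide opened chest 4, so this case is ruled out; weight (1/4)·0 = 0.
The weights sum to 3/4.
So P(the ruby in chest 2 | the guide opened chest 4) = (1/4) / (3/4) = 1/3.

1/3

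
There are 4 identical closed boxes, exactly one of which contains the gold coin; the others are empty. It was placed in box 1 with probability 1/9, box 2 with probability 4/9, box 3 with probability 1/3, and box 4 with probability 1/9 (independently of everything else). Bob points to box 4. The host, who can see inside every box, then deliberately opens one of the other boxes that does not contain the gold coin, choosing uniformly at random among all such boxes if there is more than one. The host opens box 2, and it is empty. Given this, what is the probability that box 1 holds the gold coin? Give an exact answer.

Condition on the true location of the gold coin.
If it is in box 1 (prior 1/9): the host has 2 equally likely choices, so probability 1/2; weight (1/9)·(1/2) = 1/18.
If it is in box 2 (prior 4/9): the host opened box 2, so this case is ruled out; weight (4/9)·0 = 0.
If it is in box 3 (prior 1/3): the host has 2 equally likely choices, so probability 1/2; weight (1/3)·(1/2) = 1/6.
If it is in box 4 (prior 1/9): the host has 3 equally likely choices, so probability 1/3; weight (1/9)·(1/3) = 1/27.
The weights sum to 7/27.
So P(the gold coin in box 1 | the host opened box 2) = (1/18) / (7/27) = 3/14.

3/14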